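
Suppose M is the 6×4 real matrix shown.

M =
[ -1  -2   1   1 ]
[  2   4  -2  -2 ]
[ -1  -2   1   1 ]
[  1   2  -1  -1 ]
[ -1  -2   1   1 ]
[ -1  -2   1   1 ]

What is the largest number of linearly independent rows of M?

1

Row reduce to echelon form.
R2 ← R2 + (2)·R1: [0, 0, 0, 0]
R3 ← R3 − R1: [0, 0, 0, 0]
R4 ← R4 + R1: [0, 0, 0, 0]
R5 ← R5 − R1: [0, 0, 0, 0]
R6 ← R6 − R1: [0, 0, 0, 0]
Echelon form has 1 nonzero row, so rank(M) = 1.
The rank gives the maximum number of linearly independent rows: 1.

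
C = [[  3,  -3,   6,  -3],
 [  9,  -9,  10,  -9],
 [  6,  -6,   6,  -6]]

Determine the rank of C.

2

Row reduce to echelon form.
R2 ← R2 − (3)·R1: [0, 0, -8, 0]
R3 ← R3 − (2)·R1: [0, 0, -6, 0]
R3 ← R3 − (3/4)·R2: [0, 0, 0, 0]
Echelon form has 2 nonzero rows, so rank(C) = 2.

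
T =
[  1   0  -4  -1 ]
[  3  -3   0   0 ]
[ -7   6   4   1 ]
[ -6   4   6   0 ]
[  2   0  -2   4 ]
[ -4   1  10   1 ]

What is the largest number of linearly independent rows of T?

Row reduce to echelon form.
R2 ← R2 − (3)·R1: [0, -3, 12, 3]
R3 ← R3 + (7)·R1: [0, 6, -24, -6]
R4 ← R4 + (6)·R1: [0, 4, -18, -6]
R5 ← R5 − (2)·R1: [0, 0, 6, 6]
R6 ← R6 + (4)·R1: [0, 1, -6, -3]
R3 ← R3 + (2)·R2: [0, 0, 0, 0]
R4 ← R4 + (4/3)·R2: [0, 0, -2, -2]
R6 ← R6 + (1/3)·R2: [0, 0, -2, -2]
Swap R3 ↔ R4
R5 ← R5 + (3)·R3: [0, 0, 0, 0]
R6 ← R6 − R3: [0, 0, 0, 0]
Echelon form has 3 nonzero rows, so rank(T) = 3.
The rank gives the maximum number of linearly independent rows: 3.

3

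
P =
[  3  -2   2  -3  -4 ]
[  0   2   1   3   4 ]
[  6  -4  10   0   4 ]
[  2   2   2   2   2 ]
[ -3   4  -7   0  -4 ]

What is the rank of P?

Row reduce to echelon form.
R3 ← R3 − (2)·R1: [0, 0, 6, 6, 12]
R4 ← R4 − (2/3)·R1: [0, 10/3, 2/3, 4, 14/3]
R5 ← R5 + R1: [0, 2, -5, -3, -8]
R4 ← R4 − (5/3)·R2: [0, 0, -1, -1, -2]
R5 ← R5 − R2: [0, 0, -6, -6, -12]
R4 ← R4 + (1/6)·R3: [0, 0, 0, 0, 0]
R5 ← R5 + R3: [0, 0, 0, 0, 0]
Echelon form has 3 nonzero rows, so rank(P) = 3.

3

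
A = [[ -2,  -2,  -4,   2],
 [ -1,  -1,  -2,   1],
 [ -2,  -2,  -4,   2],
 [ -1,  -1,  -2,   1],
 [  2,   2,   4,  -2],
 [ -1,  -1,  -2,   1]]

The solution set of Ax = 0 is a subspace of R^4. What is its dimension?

3

Row reduce to echelon form.
R2 ← R2 − (1/2)·R1: [0, 0, 0, 0]
R3 ← R3 − R1: [0, 0, 0, 0]
R4 ← R4 − (1/2)·R1: [0, 0, 0, 0]
R5 ← R5 + R1: [0, 0, 0, 0]
R6 ← R6 − (1/2)·R1: [0, 0, 0, 0]
1 nonzero row, so rank(A) = 1.
A has 4 columns; by rank–nullity, nullity = 4 − 1 = 3.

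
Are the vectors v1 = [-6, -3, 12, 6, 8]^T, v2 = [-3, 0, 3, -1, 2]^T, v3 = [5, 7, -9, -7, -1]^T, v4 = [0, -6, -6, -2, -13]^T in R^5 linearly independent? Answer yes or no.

Form the matrix with these vectors as rows and row reduce.
R2 ← R2 − (1/2)·R1: [0, 3/2, -3, -4, -2]
R3 ← R3 + (5/6)·R1: [0, 9/2, 1, -2, 17/3]
R3 ← R3 − (3)·R2: [0, 0, 10, 10, 35/3]
R4 ← R4 + (4)·R2: [0, 0, -18, -18, -21]
R4 ← R4 + (9/5)·R3: [0, 0, 0, 0, 0]
3 nonzero rows, so the 4 vectors span a space of dimension 3.
Since 3 < 4, the vectors are linearly dependent.

no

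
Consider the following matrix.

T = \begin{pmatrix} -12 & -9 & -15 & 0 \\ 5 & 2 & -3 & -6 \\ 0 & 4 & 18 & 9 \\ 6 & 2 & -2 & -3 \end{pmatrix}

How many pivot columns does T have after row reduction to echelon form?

Row reduce to echelon form.
R2 ← R2 + (5/12)·R1: [0, -7/4, -37/4, -6]
R4 ← R4 + (1/2)·R1: [0, -5/2, -19/2, -3]
R3 ← R3 + (16/7)·R2: [0, 0, -22/7, -33/7]
R4 ← R4 − (10/7)·R2: [0, 0, 26/7, 39/7]
R4 ← R4 + (13/11)·R3: [0, 0, 0, 0]
Echelon form has 3 nonzero rows, so rank(T) = 3.
Each nonzero row contributes one pivot column: 3 pivot columns.

3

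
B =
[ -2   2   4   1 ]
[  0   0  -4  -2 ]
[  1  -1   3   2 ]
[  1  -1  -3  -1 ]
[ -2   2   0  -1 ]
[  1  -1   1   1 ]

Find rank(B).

Row reduce to echelon form.
R3 ← R3 + (1/2)·R1: [0, 0, 5, 5/2]
R4 ← R4 + (1/2)·R1: [0, 0, -1, -1/2]
R5 ← R5 − R1: [0, 0, -4, -2]
R6 ← R6 + (1/2)·R1: [0, 0, 3, 3/2]
R3 ← R3 + (5/4)·R2: [0, 0, 0, 0]
R4 ← R4 − (1/4)·R2: [0, 0, 0, 0]
R5 ← R5 − R2: [0, 0, 0, 0]
R6 ← R6 + (3/4)·R2: [0, 0, 0, 0]
Echelon form has 2 nonzero rows, so rank(B) = 2.

2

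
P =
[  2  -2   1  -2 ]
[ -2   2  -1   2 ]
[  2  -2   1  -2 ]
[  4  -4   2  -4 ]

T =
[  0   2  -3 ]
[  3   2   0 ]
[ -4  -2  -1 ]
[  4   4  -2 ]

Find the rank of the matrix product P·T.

1

First compute PT:
[[-18, -10,  -3],
 [ 18,  10,   3],
 [-18, -10,  -3],
 [-36, -20,  -6]]
Now row reduce the product.
R2 ← R2 + R1: [0, 0, 0]
R3 ← R3 − R1: [0, 0, 0]
R4 ← R4 − (2)·R1: [0, 0, 0]
1 nonzero row, so rank(PT) = 1.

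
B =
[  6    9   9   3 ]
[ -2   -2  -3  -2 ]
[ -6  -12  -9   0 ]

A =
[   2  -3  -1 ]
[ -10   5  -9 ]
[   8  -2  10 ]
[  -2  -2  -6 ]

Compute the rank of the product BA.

2

First compute BA:
[[-12,   3, -15],
 [ -4,   6,   2],
 [ 36, -24,  24]]
Now row reduce the product.
R2 ← R2 − (1/3)·R1: [0, 5, 7]
R3 ← R3 + (3)·R1: [0, -15, -21]
R3 ← R3 + (3)·R2: [0, 0, 0]
2 nonzero rows, so rank(BA) = 2.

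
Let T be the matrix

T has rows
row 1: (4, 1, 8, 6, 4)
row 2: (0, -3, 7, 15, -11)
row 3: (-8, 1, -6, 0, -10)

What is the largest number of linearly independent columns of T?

Row reduce to echelon form.
R3 ← R3 + (2)·R1: [0, 3, 10, 12, -2]
R3 ← R3 + R2: [0, 0, 17, 27, -13]
Echelon form has 3 nonzero rows, so rank(T) = 3.
The rank gives the maximum number of linearly independent columns: 3.

3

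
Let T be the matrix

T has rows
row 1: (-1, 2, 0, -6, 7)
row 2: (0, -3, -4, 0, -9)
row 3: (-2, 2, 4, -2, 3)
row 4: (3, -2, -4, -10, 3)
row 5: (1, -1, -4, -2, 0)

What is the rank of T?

4

Row reduce to echelon form.
R3 ← R3 − (2)·R1: [0, -2, 4, 10, -11]
R4 ← R4 + (3)·R1: [0, 4, -4, -28, 24]
R5 ← R5 + R1: [0, 1, -4, -8, 7]
R3 ← R3 − (2/3)·R2: [0, 0, 20/3, 10, -5]
R4 ← R4 + (4/3)·R2: [0, 0, -28/3, -28, 12]
R5 ← R5 + (1/3)·R2: [0, 0, -16/3, -8, 4]
R4 ← R4 + (7/5)·R3: [0, 0, 0, -14, 5]
R5 ← R5 + (4/5)·R3: [0, 0, 0, 0, 0]
Echelon form has 4 nonzero rows, so rank(T) = 4.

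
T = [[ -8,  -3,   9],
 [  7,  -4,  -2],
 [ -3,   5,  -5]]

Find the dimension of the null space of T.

0

Row reduce to echelon form.
R2 ← R2 + (7/8)·R1: [0, -53/8, 47/8]
R3 ← R3 − (3/8)·R1: [0, 49/8, -67/8]
R3 ← R3 + (49/53)·R2: [0, 0, -156/53]
3 nonzero rows, so rank(T) = 3.
T has 3 columns; by rank–nullity, nullity = 3 − 3 = 0.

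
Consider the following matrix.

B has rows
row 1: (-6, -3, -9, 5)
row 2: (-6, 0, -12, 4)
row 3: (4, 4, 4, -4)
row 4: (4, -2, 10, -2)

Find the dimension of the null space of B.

2

Row reduce to echelon form.
R2 ← R2 − R1: [0, 3, -3, -1]
R3 ← R3 + (2/3)·R1: [0, 2, -2, -2/3]
R4 ← R4 + (2/3)·R1: [0, -4, 4, 4/3]
R3 ← R3 − (2/3)·R2: [0, 0, 0, 0]
R4 ← R4 + (4/3)·R2: [0, 0, 0, 0]
2 nonzero rows, so rank(B) = 2.
B has 4 columns; by rank–nullity, nullity = 4 − 2 = 2.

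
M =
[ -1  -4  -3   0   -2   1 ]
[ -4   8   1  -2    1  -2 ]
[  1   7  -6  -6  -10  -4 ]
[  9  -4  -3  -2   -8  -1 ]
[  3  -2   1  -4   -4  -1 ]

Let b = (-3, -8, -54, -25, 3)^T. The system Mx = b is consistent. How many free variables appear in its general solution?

Row reduce the augmented matrix [M | b].
R2 ← R2 − (4)·R1: [0, 24, 13, -2, 9, -6, 4]
R3 ← R3 + R1: [0, 3, -9, -6, -12, -3, -57]
R4 ← R4 + (9)·R1: [0, -40, -30, -2, -26, 8, -52]
R5 ← R5 + (3)·R1: [0, -14, -8, -4, -10, 2, -6]
R3 ← R3 − (1/8)·R2: [0, 0, -85/8, -23/4, -105/8, -9/4, -115/2]
R4 ← R4 + (5/3)·R2: [0, 0, -25/3, -16/3, -11, -2, -136/3]
R5 ← R5 + (7/12)·R2: [0, 0, -5/12, -31/6, -19/4, -3/2, -11/3]
R4 ← R4 − (40/51)·R3: [0, 0, 0, -14/17, -12/17, -4/17, -4/17]
R5 ← R5 − (2/51)·R3: [0, 0, 0, -84/17, -72/17, -24/17, -24/17]
R5 ← R5 − (6)·R4: [0, 0, 0, 0, 0, 0, 0]
The echelon form has 4 nonzero rows, and every pivot lies in the first 6 columns, so rank(M) = rank([M|b]) = 4.
The system is consistent.
Free variables = (unknowns) − (rank) = 6 − 4 = 2.

2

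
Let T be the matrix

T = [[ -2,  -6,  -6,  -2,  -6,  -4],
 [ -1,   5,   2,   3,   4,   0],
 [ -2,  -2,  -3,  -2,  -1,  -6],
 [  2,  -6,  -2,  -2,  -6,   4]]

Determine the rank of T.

3

Row reduce to echelon form.
R2 ← R2 − (1/2)·R1: [0, 8, 5, 4, 7, 2]
R3 ← R3 − R1: [0, 4, 3, 0, 5, -2]
R4 ← R4 + R1: [0, -12, -8, -4, -12, 0]
R3 ← R3 − (1/2)·R2: [0, 0, 1/2, -2, 3/2, -3]
R4 ← R4 + (3/2)·R2: [0, 0, -1/2, 2, -3/2, 3]
R4 ← R4 + R3: [0, 0, 0, 0, 0, 0]
Echelon form has 3 nonzero rows, so rank(T) = 3.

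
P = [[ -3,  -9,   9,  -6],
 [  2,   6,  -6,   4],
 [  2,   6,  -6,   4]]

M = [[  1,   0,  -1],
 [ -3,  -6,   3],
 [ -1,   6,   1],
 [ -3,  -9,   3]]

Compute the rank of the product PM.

First compute PM:
[[ 33, 162, -33],
 [-22, -108,  22],
 [-22, -108,  22]]
Now row reduce the product.
R2 ← R2 + (2/3)·R1: [0, 0, 0]
R3 ← R3 + (2/3)·R1: [0, 0, 0]
1 nonzero row, so rank(PM) = 1.

1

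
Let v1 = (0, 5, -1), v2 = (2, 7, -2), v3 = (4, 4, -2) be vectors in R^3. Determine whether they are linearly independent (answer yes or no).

no

Form the matrix with these vectors as rows and row reduce.
Swap R1 ↔ R2
R3 ← R3 − (2)·R1: [0, -10, 2]
R3 ← R3 + (2)·R2: [0, 0, 0]
2 nonzero rows, so the 3 vectors span a space of dimension 2.
Since 2 < 3, the vectors are linearly dependent.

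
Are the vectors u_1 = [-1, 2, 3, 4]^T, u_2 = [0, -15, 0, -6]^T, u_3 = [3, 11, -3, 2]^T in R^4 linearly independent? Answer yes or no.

yes

Form the matrix with these vectors as rows and row reduce.
R3 ← R3 + (3)·R1: [0, 17, 6, 14]
R3 ← R3 + (17/15)·R2: [0, 0, 6, 36/5]
3 nonzero rows, so the 3 vectors span a space of dimension 3.
Since 3 = 3, the vectors are linearly independent.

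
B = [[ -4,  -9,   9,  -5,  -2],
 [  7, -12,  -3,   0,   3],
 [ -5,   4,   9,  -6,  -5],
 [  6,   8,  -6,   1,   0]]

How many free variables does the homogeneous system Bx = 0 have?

Row reduce to echelon form.
R2 ← R2 + (7/4)·R1: [0, -111/4, 51/4, -35/4, -1/2]
R3 ← R3 − (5/4)·R1: [0, 61/4, -9/4, 1/4, -5/2]
R4 ← R4 + (3/2)·R1: [0, -11/2, 15/2, -13/2, -3]
R3 ← R3 + (61/111)·R2: [0, 0, 176/37, -506/111, -308/111]
R4 ← R4 − (22/111)·R2: [0, 0, 184/37, -529/111, -322/111]
R4 ← R4 − (23/22)·R3: [0, 0, 0, 0, 0]
3 nonzero rows, so rank(B) = 3.
B has 5 columns; by rank–nullity, nullity = 5 − 3 = 2.

2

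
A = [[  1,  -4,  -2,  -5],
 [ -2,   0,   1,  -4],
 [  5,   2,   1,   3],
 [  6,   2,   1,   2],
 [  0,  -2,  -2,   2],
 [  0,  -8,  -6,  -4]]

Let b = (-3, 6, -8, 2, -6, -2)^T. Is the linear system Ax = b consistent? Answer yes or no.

no

Row reduce the augmented matrix [A | b].
R2 ← R2 + (2)·R1: [0, -8, -3, -14, 0]
R3 ← R3 − (5)·R1: [0, 22, 11, 28, 7]
R4 ← R4 − (6)·R1: [0, 26, 13, 32, 20]
R3 ← R3 + (11/4)·R2: [0, 0, 11/4, -21/2, 7]
R4 ← R4 + (13/4)·R2: [0, 0, 13/4, -27/2, 20]
R5 ← R5 − (1/4)·R2: [0, 0, -5/4, 11/2, -6]
R6 ← R6 − R2: [0, 0, -3, 10, -2]
R4 ← R4 − (13/11)·R3: [0, 0, 0, -12/11, 129/11]
R5 ← R5 + (5/11)·R3: [0, 0, 0, 8/11, -31/11]
R6 ← R6 + (12/11)·R3: [0, 0, 0, -16/11, 62/11]
R5 ← R5 + (2/3)·R4: [0, 0, 0, 0, 5]
R6 ← R6 − (4/3)·R4: [0, 0, 0, 0, -10]
R6 ← R6 + (2)·R5: [0, 0, 0, 0, 0]
The echelon form has 5 nonzero rows; the last pivot sits in the augmented column, so rank(A) = 4 but rank([A|b]) = 5.
Since the ranks differ, the system is inconsistent.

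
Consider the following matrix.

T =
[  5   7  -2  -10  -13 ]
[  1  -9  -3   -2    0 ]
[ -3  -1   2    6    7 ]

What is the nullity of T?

Row reduce to echelon form.
R2 ← R2 − (1/5)·R1: [0, -52/5, -13/5, 0, 13/5]
R3 ← R3 + (3/5)·R1: [0, 16/5, 4/5, 0, -4/5]
R3 ← R3 + (4/13)·R2: [0, 0, 0, 0, 0]
2 nonzero rows, so rank(T) = 2.
T has 5 columns; by rank–nullity, nullity = 5 − 2 = 3.

3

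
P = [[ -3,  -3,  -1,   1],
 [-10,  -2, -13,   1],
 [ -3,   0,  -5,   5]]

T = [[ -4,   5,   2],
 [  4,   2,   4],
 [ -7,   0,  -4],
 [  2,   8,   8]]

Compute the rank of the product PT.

First compute PT:
[[  9, -13,  -6],
 [125, -46,  32],
 [ 57,  25,  54]]
Now row reduce the product.
R2 ← R2 − (125/9)·R1: [0, 1211/9, 346/3]
R3 ← R3 − (19/3)·R1: [0, 322/3, 92]
R3 ← R3 − (138/173)·R2: [0, 0, 0]
2 nonzero rows, so rank(PT) = 2.

2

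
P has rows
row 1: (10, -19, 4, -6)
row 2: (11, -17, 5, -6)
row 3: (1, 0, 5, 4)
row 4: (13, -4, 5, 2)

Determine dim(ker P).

Row reduce to echelon form.
R2 ← R2 − (11/10)·R1: [0, 39/10, 3/5, 3/5]
R3 ← R3 − (1/10)·R1: [0, 19/10, 23/5, 23/5]
R4 ← R4 − (13/10)·R1: [0, 207/10, -1/5, 49/5]
R3 ← R3 − (19/39)·R2: [0, 0, 56/13, 56/13]
R4 ← R4 − (69/13)·R2: [0, 0, -44/13, 86/13]
R4 ← R4 + (11/14)·R3: [0, 0, 0, 10]
4 nonzero rows, so rank(P) = 4.
P has 4 columns; by rank–nullity, nullity = 4 − 4 = 0.

0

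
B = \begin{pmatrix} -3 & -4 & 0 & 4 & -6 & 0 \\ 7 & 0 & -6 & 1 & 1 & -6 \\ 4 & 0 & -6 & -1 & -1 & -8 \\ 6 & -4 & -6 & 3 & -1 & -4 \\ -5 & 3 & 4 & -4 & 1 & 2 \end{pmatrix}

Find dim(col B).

4

Row reduce to echelon form.
R2 ← R2 + (7/3)·R1: [0, -28/3, -6, 31/3, -13, -6]
R3 ← R3 + (4/3)·R1: [0, -16/3, -6, 13/3, -9, -8]
R4 ← R4 + (2)·R1: [0, -12, -6, 11, -13, -4]
R5 ← R5 − (5/3)·R1: [0, 29/3, 4, -32/3, 11, 2]
R3 ← R3 − (4/7)·R2: [0, 0, -18/7, -11/7, -11/7, -32/7]
R4 ← R4 − (9/7)·R2: [0, 0, 12/7, -16/7, 26/7, 26/7]
R5 ← R5 + (29/28)·R2: [0, 0, -31/14, 1/28, -69/28, -59/14]
R4 ← R4 + (2/3)·R3: [0, 0, 0, -10/3, 8/3, 2/3]
R5 ← R5 − (31/36)·R3: [0, 0, 0, 25/18, -10/9, -5/18]
R5 ← R5 + (5/12)·R4: [0, 0, 0, 0, 0, 0]
Echelon form has 4 nonzero rows, so rank(B) = 4.
The column space has dimension equal to the rank: 4.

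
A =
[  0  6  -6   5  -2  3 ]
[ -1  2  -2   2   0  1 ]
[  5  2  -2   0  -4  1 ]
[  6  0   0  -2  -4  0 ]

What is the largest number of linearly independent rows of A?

2

Row reduce to echelon form.
Swap R1 ↔ R2
R3 ← R3 + (5)·R1: [0, 12, -12, 10, -4, 6]
R4 ← R4 + (6)·R1: [0, 12, -12, 10, -4, 6]
R3 ← R3 − (2)·R2: [0, 0, 0, 0, 0, 0]
R4 ← R4 − (2)·R2: [0, 0, 0, 0, 0, 0]
Echelon form has 2 nonzero rows, so rank(A) = 2.
The rank gives the maximum number of linearly independent rows: 2.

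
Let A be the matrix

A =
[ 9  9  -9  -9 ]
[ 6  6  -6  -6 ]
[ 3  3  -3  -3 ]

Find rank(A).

1

Row reduce to echelon form.
R2 ← R2 − (2/3)·R1: [0, 0, 0, 0]
R3 ← R3 − (1/3)·R1: [0, 0, 0, 0]
Echelon form has 1 nonzero row, so rank(A) = 1.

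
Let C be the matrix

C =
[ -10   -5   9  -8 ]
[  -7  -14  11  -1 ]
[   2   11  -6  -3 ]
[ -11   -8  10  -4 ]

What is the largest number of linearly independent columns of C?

Row reduce to echelon form.
R2 ← R2 − (7/10)·R1: [0, -21/2, 47/10, 23/5]
R3 ← R3 + (1/5)·R1: [0, 10, -21/5, -23/5]
R4 ← R4 − (11/10)·R1: [0, -5/2, 1/10, 24/5]
R3 ← R3 + (20/21)·R2: [0, 0, 29/105, -23/105]
R4 ← R4 − (5/21)·R2: [0, 0, -107/105, 389/105]
R4 ← R4 + (107/29)·R3: [0, 0, 0, 84/29]
Echelon form has 4 nonzero rows, so rank(C) = 4.
The rank gives the maximum number of linearly independent columns: 4.

4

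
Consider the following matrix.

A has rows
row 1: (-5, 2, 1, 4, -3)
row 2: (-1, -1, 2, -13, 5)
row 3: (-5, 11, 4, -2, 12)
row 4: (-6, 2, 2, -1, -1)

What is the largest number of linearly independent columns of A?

Row reduce to echelon form.
R2 ← R2 − (1/5)·R1: [0, -7/5, 9/5, -69/5, 28/5]
R3 ← R3 − R1: [0, 9, 3, -6, 15]
R4 ← R4 − (6/5)·R1: [0, -2/5, 4/5, -29/5, 13/5]
R3 ← R3 + (45/7)·R2: [0, 0, 102/7, -663/7, 51]
R4 ← R4 − (2/7)·R2: [0, 0, 2/7, -13/7, 1]
R4 ← R4 − (1/51)·R3: [0, 0, 0, 0, 0]
Echelon form has 3 nonzero rows, so rank(A) = 3.
The rank gives the maximum number of linearly independent columns: 3.

3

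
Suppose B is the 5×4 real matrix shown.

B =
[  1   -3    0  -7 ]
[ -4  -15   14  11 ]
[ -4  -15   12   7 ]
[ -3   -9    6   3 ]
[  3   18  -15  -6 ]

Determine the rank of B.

3

Row reduce to echelon form.
R2 ← R2 + (4)·R1: [0, -27, 14, -17]
R3 ← R3 + (4)·R1: [0, -27, 12, -21]
R4 ← R4 + (3)·R1: [0, -18, 6, -18]
R5 ← R5 − (3)·R1: [0, 27, -15, 15]
R3 ← R3 − R2: [0, 0, -2, -4]
R4 ← R4 − (2/3)·R2: [0, 0, -10/3, -20/3]
R5 ← R5 + R2: [0, 0, -1, -2]
R4 ← R4 − (5/3)·R3: [0, 0, 0, 0]
R5 ← R5 − (1/2)·R3: [0, 0, 0, 0]
Echelon form has 3 nonzero rows, so rank(B) = 3.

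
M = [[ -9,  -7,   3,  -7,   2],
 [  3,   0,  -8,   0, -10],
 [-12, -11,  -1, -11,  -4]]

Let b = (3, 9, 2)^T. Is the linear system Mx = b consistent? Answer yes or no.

no

Row reduce the augmented matrix [M | b].
R2 ← R2 + (1/3)·R1: [0, -7/3, -7, -7/3, -28/3, 10]
R3 ← R3 − (4/3)·R1: [0, -5/3, -5, -5/3, -20/3, -2]
R3 ← R3 − (5/7)·R2: [0, 0, 0, 0, 0, -64/7]
The echelon form has 3 nonzero rows; the last pivot sits in the augmented column, so rank(M) = 2 but rank([M|b]) = 3.
Since the ranks differ, the system is inconsistent.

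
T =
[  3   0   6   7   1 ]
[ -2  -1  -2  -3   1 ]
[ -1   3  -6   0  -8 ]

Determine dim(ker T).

2

Row reduce to echelon form.
R2 ← R2 + (2/3)·R1: [0, -1, 2, 5/3, 5/3]
R3 ← R3 + (1/3)·R1: [0, 3, -4, 7/3, -23/3]
R3 ← R3 + (3)·R2: [0, 0, 2, 22/3, -8/3]
3 nonzero rows, so rank(T) = 3.
T has 5 columns; by rank–nullity, nullity = 5 − 3 = 2.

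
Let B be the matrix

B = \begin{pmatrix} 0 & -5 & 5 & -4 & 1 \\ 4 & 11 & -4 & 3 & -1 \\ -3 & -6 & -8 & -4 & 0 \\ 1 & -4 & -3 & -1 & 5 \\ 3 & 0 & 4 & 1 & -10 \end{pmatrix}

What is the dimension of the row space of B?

5

Row reduce to echelon form.
Swap R1 ↔ R2
R3 ← R3 + (3/4)·R1: [0, 9/4, -11, -7/4, -3/4]
R4 ← R4 − (1/4)·R1: [0, -27/4, -2, -7/4, 21/4]
R5 ← R5 − (3/4)·R1: [0, -33/4, 7, -5/4, -37/4]
R3 ← R3 + (9/20)·R2: [0, 0, -35/4, -71/20, -3/10]
R4 ← R4 − (27/20)·R2: [0, 0, -35/4, 73/20, 39/10]
R5 ← R5 − (33/20)·R2: [0, 0, -5/4, 107/20, -109/10]
R4 ← R4 − R3: [0, 0, 0, 36/5, 21/5]
R5 ← R5 − (1/7)·R3: [0, 0, 0, 41/7, -76/7]
R5 ← R5 − (205/252)·R4: [0, 0, 0, 0, -1199/84]
Echelon form has 5 nonzero rows, so rank(B) = 5.
The row space has dimension equal to the rank: 5.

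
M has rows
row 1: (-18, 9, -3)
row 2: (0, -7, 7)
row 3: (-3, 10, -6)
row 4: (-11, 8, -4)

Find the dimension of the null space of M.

0

Row reduce to echelon form.
R3 ← R3 − (1/6)·R1: [0, 17/2, -11/2]
R4 ← R4 − (11/18)·R1: [0, 5/2, -13/6]
R3 ← R3 + (17/14)·R2: [0, 0, 3]
R4 ← R4 + (5/14)·R2: [0, 0, 1/3]
R4 ← R4 − (1/9)·R3: [0, 0, 0]
3 nonzero rows, so rank(M) = 3.
M has 3 columns; by rank–nullity, nullity = 3 − 3 = 0.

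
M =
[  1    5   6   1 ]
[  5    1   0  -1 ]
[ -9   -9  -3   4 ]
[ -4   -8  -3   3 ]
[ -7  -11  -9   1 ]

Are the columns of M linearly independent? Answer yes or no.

Row reduce M to echelon form.
R2 ← R2 − (5)·R1: [0, -24, -30, -6]
R3 ← R3 + (9)·R1: [0, 36, 51, 13]
R4 ← R4 + (4)·R1: [0, 12, 21, 7]
R5 ← R5 + (7)·R1: [0, 24, 33, 8]
R3 ← R3 + (3/2)·R2: [0, 0, 6, 4]
R4 ← R4 + (1/2)·R2: [0, 0, 6, 4]
R5 ← R5 + R2: [0, 0, 3, 2]
R4 ← R4 − R3: [0, 0, 0, 0]
R5 ← R5 − (1/2)·R3: [0, 0, 0, 0]
3 pivots among 4 columns.
Only 3 < 4 pivot columns, so the columns are linearly dependent.

no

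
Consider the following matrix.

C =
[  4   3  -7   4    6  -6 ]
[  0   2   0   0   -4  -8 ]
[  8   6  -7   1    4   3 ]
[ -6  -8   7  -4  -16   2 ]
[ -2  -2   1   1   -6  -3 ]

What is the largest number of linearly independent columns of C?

Row reduce to echelon form.
R3 ← R3 − (2)·R1: [0, 0, 7, -7, -8, 15]
R4 ← R4 + (3/2)·R1: [0, -7/2, -7/2, 2, -7, -7]
R5 ← R5 + (1/2)·R1: [0, -1/2, -5/2, 3, -3, -6]
R4 ← R4 + (7/4)·R2: [0, 0, -7/2, 2, -14, -21]
R5 ← R5 + (1/4)·R2: [0, 0, -5/2, 3, -4, -8]
R4 ← R4 + (1/2)·R3: [0, 0, 0, -3/2, -18, -27/2]
R5 ← R5 + (5/14)·R3: [0, 0, 0, 1/2, -48/7, -37/14]
R5 ← R5 + (1/3)·R4: [0, 0, 0, 0, -90/7, -50/7]
Echelon form has 5 nonzero rows, so rank(C) = 5.
The rank gives the maximum number of linearly independent columns: 5.

5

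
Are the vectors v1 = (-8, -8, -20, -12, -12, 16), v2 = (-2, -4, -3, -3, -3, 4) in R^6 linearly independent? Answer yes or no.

Form the matrix with these vectors as rows and row reduce.
R2 ← R2 − (1/4)·R1: [0, -2, 2, 0, 0, 0]
2 nonzero rows, so the 2 vectors span a space of dimension 2.
Since 2 = 2, the vectors are linearly independent.

yes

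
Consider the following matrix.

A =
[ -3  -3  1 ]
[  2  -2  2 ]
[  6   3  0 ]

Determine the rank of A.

Row reduce to echelon form.
R2 ← R2 + (2/3)·R1: [0, -4, 8/3]
R3 ← R3 + (2)·R1: [0, -3, 2]
R3 ← R3 − (3/4)·R2: [0, 0, 0]
Echelon form has 2 nonzero rows, so rank(A) = 2.

2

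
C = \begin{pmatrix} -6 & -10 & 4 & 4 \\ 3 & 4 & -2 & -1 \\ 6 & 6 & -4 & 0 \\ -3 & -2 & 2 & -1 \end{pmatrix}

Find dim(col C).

Row reduce to echelon form.
R2 ← R2 + (1/2)·R1: [0, -1, 0, 1]
R3 ← R3 + R1: [0, -4, 0, 4]
R4 ← R4 − (1/2)·R1: [0, 3, 0, -3]
R3 ← R3 − (4)·R2: [0, 0, 0, 0]
R4 ← R4 + (3)·R2: [0, 0, 0, 0]
Echelon form has 2 nonzero rows, so rank(C) = 2.
The column space has dimension equal to the rank: 2.

2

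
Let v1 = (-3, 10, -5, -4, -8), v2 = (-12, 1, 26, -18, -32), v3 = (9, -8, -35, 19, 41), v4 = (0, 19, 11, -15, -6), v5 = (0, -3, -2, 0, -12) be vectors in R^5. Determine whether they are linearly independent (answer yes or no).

yes

Form the matrix with these vectors as rows and row reduce.
R2 ← R2 − (4)·R1: [0, -39, 46, -2, 0]
R3 ← R3 + (3)·R1: [0, 22, -50, 7, 17]
R3 ← R3 + (22/39)·R2: [0, 0, -938/39, 229/39, 17]
R4 ← R4 + (19/39)·R2: [0, 0, 1303/39, -623/39, -6]
R5 ← R5 − (1/13)·R2: [0, 0, -72/13, 2/13, -12]
R4 ← R4 + (1303/938)·R3: [0, 0, 0, -7333/938, 16523/938]
R5 ← R5 − (108/469)·R3: [0, 0, 0, -562/469, -7464/469]
R5 ← R5 − (1124/7333)·R4: [0, 0, 0, 0, -136502/7333]
5 nonzero rows, so the 5 vectors span a space of dimension 5.
Since 5 = 5, the vectors are linearly independent.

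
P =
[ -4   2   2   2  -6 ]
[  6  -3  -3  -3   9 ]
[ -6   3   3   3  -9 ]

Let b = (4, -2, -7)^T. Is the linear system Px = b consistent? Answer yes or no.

no

Row reduce the augmented matrix [P | b].
R2 ← R2 + (3/2)·R1: [0, 0, 0, 0, 0, 4]
R3 ← R3 − (3/2)·R1: [0, 0, 0, 0, 0, -13]
R3 ← R3 + (13/4)·R2: [0, 0, 0, 0, 0, 0]
The echelon form has 2 nonzero rows; the last pivot sits in the augmented column, so rank(P) = 1 but rank([P|b]) = 2.
Since the ranks differ, the system is inconsistent.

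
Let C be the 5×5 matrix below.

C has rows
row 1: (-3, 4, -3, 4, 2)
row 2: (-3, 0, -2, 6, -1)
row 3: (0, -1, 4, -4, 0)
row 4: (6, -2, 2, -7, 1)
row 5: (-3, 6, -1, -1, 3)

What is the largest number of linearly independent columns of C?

Row reduce to echelon form.
R2 ← R2 − R1: [0, -4, 1, 2, -3]
R4 ← R4 + (2)·R1: [0, 6, -4, 1, 5]
R5 ← R5 − R1: [0, 2, 2, -5, 1]
R3 ← R3 − (1/4)·R2: [0, 0, 15/4, -9/2, 3/4]
R4 ← R4 + (3/2)·R2: [0, 0, -5/2, 4, 1/2]
R5 ← R5 + (1/2)·R2: [0, 0, 5/2, -4, -1/2]
R4 ← R4 + (2/3)·R3: [0, 0, 0, 1, 1]
R5 ← R5 − (2/3)·R3: [0, 0, 0, -1, -1]
R5 ← R5 + R4: [0, 0, 0, 0, 0]
Echelon form has 4 nonzero rows, so rank(C) = 4.
The rank gives the maximum number of linearly independent columns: 4.

4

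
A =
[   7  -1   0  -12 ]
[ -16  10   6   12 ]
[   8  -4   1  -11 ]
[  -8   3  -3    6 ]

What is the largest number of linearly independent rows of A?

4

Row reduce to echelon form.
R2 ← R2 + (16/7)·R1: [0, 54/7, 6, -108/7]
R3 ← R3 − (8/7)·R1: [0, -20/7, 1, 19/7]
R4 ← R4 + (8/7)·R1: [0, 13/7, -3, -54/7]
R3 ← R3 + (10/27)·R2: [0, 0, 29/9, -3]
R4 ← R4 − (13/54)·R2: [0, 0, -40/9, -4]
R4 ← R4 + (40/29)·R3: [0, 0, 0, -236/29]
Echelon form has 4 nonzero rows, so rank(A) = 4.
The rank gives the maximum number of linearly independent rows: 4.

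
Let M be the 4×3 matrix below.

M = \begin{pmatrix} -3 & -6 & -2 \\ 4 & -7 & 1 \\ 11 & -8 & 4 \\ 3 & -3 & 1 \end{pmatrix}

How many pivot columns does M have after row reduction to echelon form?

2

Row reduce to echelon form.
R2 ← R2 + (4/3)·R1: [0, -15, -5/3]
R3 ← R3 + (11/3)·R1: [0, -30, -10/3]
R4 ← R4 + R1: [0, -9, -1]
R3 ← R3 − (2)·R2: [0, 0, 0]
R4 ← R4 − (3/5)·R2: [0, 0, 0]
Echelon form has 2 nonzero rows, so rank(M) = 2.
Each nonzero row contributes one pivot column: 2 pivot columns.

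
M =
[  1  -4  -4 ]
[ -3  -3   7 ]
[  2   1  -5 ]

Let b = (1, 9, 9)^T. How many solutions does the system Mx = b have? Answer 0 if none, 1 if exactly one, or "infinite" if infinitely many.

0

Row reduce the augmented matrix [M | b].
R2 ← R2 + (3)·R1: [0, -15, -5, 12]
R3 ← R3 − (2)·R1: [0, 9, 3, 7]
R3 ← R3 + (3/5)·R2: [0, 0, 0, 71/5]
The echelon form has 3 nonzero rows; the last pivot sits in the augmented column, so rank(M) = 2 but rank([M|b]) = 3.
Since the ranks differ, the system is inconsistent.
It has no solutions.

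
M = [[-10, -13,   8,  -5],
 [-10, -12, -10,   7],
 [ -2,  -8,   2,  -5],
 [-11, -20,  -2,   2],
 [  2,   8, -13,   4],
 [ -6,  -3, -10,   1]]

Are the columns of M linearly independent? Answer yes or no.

Row reduce M to echelon form.
R2 ← R2 − R1: [0, 1, -18, 12]
R3 ← R3 − (1/5)·R1: [0, -27/5, 2/5, -4]
R4 ← R4 − (11/10)·R1: [0, -57/10, -54/5, 15/2]
R5 ← R5 + (1/5)·R1: [0, 27/5, -57/5, 3]
R6 ← R6 − (3/5)·R1: [0, 24/5, -74/5, 4]
R3 ← R3 + (27/5)·R2: [0, 0, -484/5, 304/5]
R4 ← R4 + (57/10)·R2: [0, 0, -567/5, 759/10]
R5 ← R5 − (27/5)·R2: [0, 0, 429/5, -309/5]
R6 ← R6 − (24/5)·R2: [0, 0, 358/5, -268/5]
R4 ← R4 − (567/484)·R3: [0, 0, 0, 1131/242]
R5 ← R5 + (39/44)·R3: [0, 0, 0, -87/11]
R6 ← R6 + (179/242)·R3: [0, 0, 0, -1044/121]
R5 ← R5 + (22/13)·R4: [0, 0, 0, 0]
R6 ← R6 + (24/13)·R4: [0, 0, 0, 0]
4 pivots among 4 columns.
Every column is a pivot column, so the columns are linearly independent.

yes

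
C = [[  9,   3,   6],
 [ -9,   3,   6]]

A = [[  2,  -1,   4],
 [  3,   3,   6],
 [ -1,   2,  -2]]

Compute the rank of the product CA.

First compute CA:
[[ 21,  12,  42],
 [-15,  30, -30]]
Now row reduce the product.
R2 ← R2 + (5/7)·R1: [0, 270/7, 0]
2 nonzero rows, so rank(CA) = 2.

2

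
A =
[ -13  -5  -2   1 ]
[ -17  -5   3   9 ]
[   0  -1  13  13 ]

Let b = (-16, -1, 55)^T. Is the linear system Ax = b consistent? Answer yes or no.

Row reduce the augmented matrix [A | b].
R2 ← R2 − (17/13)·R1: [0, 20/13, 73/13, 100/13, 259/13]
R3 ← R3 + (13/20)·R2: [0, 0, 333/20, 18, 1359/20]
The echelon form has 3 nonzero rows, and every pivot lies in the first 4 columns, so rank(A) = rank([A|b]) = 3.
The system is consistent.

yes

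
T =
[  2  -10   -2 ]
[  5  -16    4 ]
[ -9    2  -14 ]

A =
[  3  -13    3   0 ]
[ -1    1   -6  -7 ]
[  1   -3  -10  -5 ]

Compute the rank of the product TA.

First compute TA:
[[ 14, -30,  86,  80],
 [ 35, -93,  71,  92],
 [-43, 161, 101,  56]]
Now row reduce the product.
R2 ← R2 − (5/2)·R1: [0, -18, -144, -108]
R3 ← R3 + (43/14)·R1: [0, 482/7, 2556/7, 2112/7]
R3 ← R3 + (241/63)·R2: [0, 0, -1300/7, -780/7]
3 nonzero rows, so rank(TA) = 3.

3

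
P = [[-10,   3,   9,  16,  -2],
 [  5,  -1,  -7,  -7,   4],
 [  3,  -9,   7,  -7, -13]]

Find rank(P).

Row reduce to echelon form.
R2 ← R2 + (1/2)·R1: [0, 1/2, -5/2, 1, 3]
R3 ← R3 + (3/10)·R1: [0, -81/10, 97/10, -11/5, -68/5]
R3 ← R3 + (81/5)·R2: [0, 0, -154/5, 14, 35]
Echelon form has 3 nonzero rows, so rank(P) = 3.

3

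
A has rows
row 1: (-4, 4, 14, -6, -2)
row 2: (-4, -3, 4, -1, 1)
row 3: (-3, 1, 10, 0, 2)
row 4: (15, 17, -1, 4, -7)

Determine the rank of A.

Row reduce to echelon form.
R2 ← R2 − R1: [0, -7, -10, 5, 3]
R3 ← R3 − (3/4)·R1: [0, -2, -1/2, 9/2, 7/2]
R4 ← R4 + (15/4)·R1: [0, 32, 103/2, -37/2, -29/2]
R3 ← R3 − (2/7)·R2: [0, 0, 33/14, 43/14, 37/14]
R4 ← R4 + (32/7)·R2: [0, 0, 81/14, 61/14, -11/14]
R4 ← R4 − (27/11)·R3: [0, 0, 0, -35/11, -80/11]
Echelon form has 4 nonzero rows, so rank(A) = 4.

4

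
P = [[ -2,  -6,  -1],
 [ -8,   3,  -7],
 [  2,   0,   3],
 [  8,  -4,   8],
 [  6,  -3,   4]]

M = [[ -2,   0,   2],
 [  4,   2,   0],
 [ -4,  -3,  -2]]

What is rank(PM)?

First compute PM:
[[-16,  -9,  -2],
 [ 56,  27,  -2],
 [-16,  -9,  -2],
 [-64, -32,   0],
 [-40, -18,   4]]
Now row reduce the product.
R2 ← R2 + (7/2)·R1: [0, -9/2, -9]
R3 ← R3 − R1: [0, 0, 0]
R4 ← R4 − (4)·R1: [0, 4, 8]
R5 ← R5 − (5/2)·R1: [0, 9/2, 9]
R4 ← R4 + (8/9)·R2: [0, 0, 0]
R5 ← R5 + R2: [0, 0, 0]
2 nonzero rows, so rank(PM) = 2.

2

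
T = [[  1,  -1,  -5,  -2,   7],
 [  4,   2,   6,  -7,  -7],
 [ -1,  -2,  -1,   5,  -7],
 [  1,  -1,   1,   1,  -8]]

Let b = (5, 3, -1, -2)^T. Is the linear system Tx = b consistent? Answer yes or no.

no

Row reduce the augmented matrix [T | b].
R2 ← R2 − (4)·R1: [0, 6, 26, 1, -35, -17]
R3 ← R3 + R1: [0, -3, -6, 3, 0, 4]
R4 ← R4 − R1: [0, 0, 6, 3, -15, -7]
R3 ← R3 + (1/2)·R2: [0, 0, 7, 7/2, -35/2, -9/2]
R4 ← R4 − (6/7)·R3: [0, 0, 0, 0, 0, -22/7]
The echelon form has 4 nonzero rows; the last pivot sits in the augmented column, so rank(T) = 3 but rank([T|b]) = 4.
Since the ranks differ, the system is inconsistent.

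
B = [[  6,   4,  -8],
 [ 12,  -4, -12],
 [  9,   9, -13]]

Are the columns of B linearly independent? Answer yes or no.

Row reduce B to echelon form.
R2 ← R2 − (2)·R1: [0, -12, 4]
R3 ← R3 − (3/2)·R1: [0, 3, -1]
R3 ← R3 + (1/4)·R2: [0, 0, 0]
2 pivots among 3 columns.
Only 2 < 3 pivot columns, so the columns are linearly dependent.

no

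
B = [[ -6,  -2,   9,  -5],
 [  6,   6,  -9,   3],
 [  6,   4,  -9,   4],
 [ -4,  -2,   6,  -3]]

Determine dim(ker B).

Row reduce to echelon form.
R2 ← R2 + R1: [0, 4, 0, -2]
R3 ← R3 + R1: [0, 2, 0, -1]
R4 ← R4 − (2/3)·R1: [0, -2/3, 0, 1/3]
R3 ← R3 − (1/2)·R2: [0, 0, 0, 0]
R4 ← R4 + (1/6)·R2: [0, 0, 0, 0]
2 nonzero rows, so rank(B) = 2.
B has 4 columns; by rank–nullity, nullity = 4 − 2 = 2.

2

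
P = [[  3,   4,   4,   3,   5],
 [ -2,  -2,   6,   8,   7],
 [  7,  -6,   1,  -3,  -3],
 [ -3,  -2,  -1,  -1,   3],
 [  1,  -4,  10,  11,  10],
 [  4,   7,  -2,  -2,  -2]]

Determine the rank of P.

5

Row reduce to echelon form.
R2 ← R2 + (2/3)·R1: [0, 2/3, 26/3, 10, 31/3]
R3 ← R3 − (7/3)·R1: [0, -46/3, -25/3, -10, -44/3]
R4 ← R4 + R1: [0, 2, 3, 2, 8]
R5 ← R5 − (1/3)·R1: [0, -16/3, 26/3, 10, 25/3]
R6 ← R6 − (4/3)·R1: [0, 5/3, -22/3, -6, -26/3]
R3 ← R3 + (23)·R2: [0, 0, 191, 220, 223]
R4 ← R4 − (3)·R2: [0, 0, -23, -28, -23]
R5 ← R5 + (8)·R2: [0, 0, 78, 90, 91]
R6 ← R6 − (5/2)·R2: [0, 0, -29, -31, -69/2]
R4 ← R4 + (23/191)·R3: [0, 0, 0, -288/191, 736/191]
R5 ← R5 − (78/191)·R3: [0, 0, 0, 30/191, -13/191]
R6 ← R6 + (29/191)·R3: [0, 0, 0, 459/191, -245/382]
R5 ← R5 + (5/48)·R4: [0, 0, 0, 0, 1/3]
R6 ← R6 + (51/32)·R4: [0, 0, 0, 0, 11/2]
R6 ← R6 − (33/2)·R5: [0, 0, 0, 0, 0]
Echelon form has 5 nonzero rows, so rank(P) = 5.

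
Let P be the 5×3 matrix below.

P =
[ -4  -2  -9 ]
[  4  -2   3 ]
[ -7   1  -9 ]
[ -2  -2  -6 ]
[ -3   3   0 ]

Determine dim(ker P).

Row reduce to echelon form.
R2 ← R2 + R1: [0, -4, -6]
R3 ← R3 − (7/4)·R1: [0, 9/2, 27/4]
R4 ← R4 − (1/2)·R1: [0, -1, -3/2]
R5 ← R5 − (3/4)·R1: [0, 9/2, 27/4]
R3 ← R3 + (9/8)·R2: [0, 0, 0]
R4 ← R4 − (1/4)·R2: [0, 0, 0]
R5 ← R5 + (9/8)·R2: [0, 0, 0]
2 nonzero rows, so rank(P) = 2.
P has 3 columns; by rank–nullity, nullity = 3 − 2 = 1.

1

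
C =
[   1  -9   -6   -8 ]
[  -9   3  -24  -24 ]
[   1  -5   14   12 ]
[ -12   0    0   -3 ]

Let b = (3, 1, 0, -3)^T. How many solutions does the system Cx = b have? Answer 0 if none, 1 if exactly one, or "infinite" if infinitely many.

0

Row reduce the augmented matrix [C | b].
R2 ← R2 + (9)·R1: [0, -78, -78, -96, 28]
R3 ← R3 − R1: [0, 4, 20, 20, -3]
R4 ← R4 + (12)·R1: [0, -108, -72, -99, 33]
R3 ← R3 + (2/39)·R2: [0, 0, 16, 196/13, -61/39]
R4 ← R4 − (18/13)·R2: [0, 0, 36, 441/13, -75/13]
R4 ← R4 − (9/4)·R3: [0, 0, 0, 0, -9/4]
The echelon form has 4 nonzero rows; the last pivot sits in the augmented column, so rank(C) = 3 but rank([C|b]) = 4.
Since the ranks differ, the system is inconsistent.
It has no solutions.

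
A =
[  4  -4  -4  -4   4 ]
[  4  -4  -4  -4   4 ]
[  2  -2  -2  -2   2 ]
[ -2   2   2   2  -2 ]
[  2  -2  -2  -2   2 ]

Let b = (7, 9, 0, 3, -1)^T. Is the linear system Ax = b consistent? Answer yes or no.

no

Row reduce the augmented matrix [A | b].
R2 ← R2 − R1: [0, 0, 0, 0, 0, 2]
R3 ← R3 − (1/2)·R1: [0, 0, 0, 0, 0, -7/2]
R4 ← R4 + (1/2)·R1: [0, 0, 0, 0, 0, 13/2]
R5 ← R5 − (1/2)·R1: [0, 0, 0, 0, 0, -9/2]
R3 ← R3 + (7/4)·R2: [0, 0, 0, 0, 0, 0]
R4 ← R4 − (13/4)·R2: [0, 0, 0, 0, 0, 0]
R5 ← R5 + (9/4)·R2: [0, 0, 0, 0, 0, 0]
The echelon form has 2 nonzero rows; the last pivot sits in the augmented column, so rank(A) = 1 but rank([A|b]) = 2.
Since the ranks differ, the system is inconsistent.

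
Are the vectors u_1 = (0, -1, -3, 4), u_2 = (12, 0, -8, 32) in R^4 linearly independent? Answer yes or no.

Form the matrix with these vectors as rows and row reduce.
Swap R1 ↔ R2
2 nonzero rows, so the 2 vectors span a space of dimension 2.
Since 2 = 2, the vectors are linearly independent.

yes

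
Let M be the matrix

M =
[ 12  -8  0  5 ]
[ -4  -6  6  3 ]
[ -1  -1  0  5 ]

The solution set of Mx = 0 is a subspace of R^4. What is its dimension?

Row reduce to echelon form.
R2 ← R2 + (1/3)·R1: [0, -26/3, 6, 14/3]
R3 ← R3 + (1/12)·R1: [0, -5/3, 0, 65/12]
R3 ← R3 − (5/26)·R2: [0, 0, -15/13, 235/52]
3 nonzero rows, so rank(M) = 3.
M has 4 columns; by rank–nullity, nullity = 4 − 3 = 1.

1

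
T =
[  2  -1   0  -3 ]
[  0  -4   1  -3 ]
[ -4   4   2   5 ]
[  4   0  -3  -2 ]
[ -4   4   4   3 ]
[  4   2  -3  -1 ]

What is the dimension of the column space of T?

3

Row reduce to echelon form.
R3 ← R3 + (2)·R1: [0, 2, 2, -1]
R4 ← R4 − (2)·R1: [0, 2, -3, 4]
R5 ← R5 + (2)·R1: [0, 2, 4, -3]
R6 ← R6 − (2)·R1: [0, 4, -3, 5]
R3 ← R3 + (1/2)·R2: [0, 0, 5/2, -5/2]
R4 ← R4 + (1/2)·R2: [0, 0, -5/2, 5/2]
R5 ← R5 + (1/2)·R2: [0, 0, 9/2, -9/2]
R6 ← R6 + R2: [0, 0, -2, 2]
R4 ← R4 + R3: [0, 0, 0, 0]
R5 ← R5 − (9/5)·R3: [0, 0, 0, 0]
R6 ← R6 + (4/5)·R3: [0, 0, 0, 0]
Echelon form has 3 nonzero rows, so rank(T) = 3.
The column space has dimension equal to the rank: 3.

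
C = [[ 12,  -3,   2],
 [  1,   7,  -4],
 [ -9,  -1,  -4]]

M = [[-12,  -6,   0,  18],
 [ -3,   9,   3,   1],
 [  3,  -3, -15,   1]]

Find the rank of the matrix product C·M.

3

First compute CM:
[[-129, -105, -39, 215],
 [-45,  69,  81,  21],
 [ 99,  57,  57, -167]]
Now row reduce the product.
R2 ← R2 − (15/43)·R1: [0, 4542/43, 4068/43, -54]
R3 ← R3 + (33/43)·R1: [0, -1014/43, 1164/43, -2]
R3 ← R3 + (169/757)·R2: [0, 0, 36480/757, -10640/757]
3 nonzero rows, so rank(CM) = 3.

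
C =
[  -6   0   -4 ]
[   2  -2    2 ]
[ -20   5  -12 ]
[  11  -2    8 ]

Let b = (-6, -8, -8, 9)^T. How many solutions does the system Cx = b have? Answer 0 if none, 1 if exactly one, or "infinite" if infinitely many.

Row reduce the augmented matrix [C | b].
R2 ← R2 + (1/3)·R1: [0, -2, 2/3, -10]
R3 ← R3 − (10/3)·R1: [0, 5, 4/3, 12]
R4 ← R4 + (11/6)·R1: [0, -2, 2/3, -2]
R3 ← R3 + (5/2)·R2: [0, 0, 3, -13]
R4 ← R4 − R2: [0, 0, 0, 8]
The echelon form has 4 nonzero rows; the last pivot sits in the augmented column, so rank(C) = 3 but rank([C|b]) = 4.
Since the ranks differ, the system is inconsistent.
It has no solutions.

0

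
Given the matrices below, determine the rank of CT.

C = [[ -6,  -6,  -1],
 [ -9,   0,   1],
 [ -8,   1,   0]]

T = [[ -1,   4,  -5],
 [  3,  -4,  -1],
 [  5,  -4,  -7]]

2

First compute CT:
[[-17,   4,  43],
 [ 14, -40,  38],
 [ 11, -36,  39]]
Now row reduce the product.
R2 ← R2 + (14/17)·R1: [0, -624/17, 1248/17]
R3 ← R3 + (11/17)·R1: [0, -568/17, 1136/17]
R3 ← R3 − (71/78)·R2: [0, 0, 0]
2 nonzero rows, so rank(CT) = 2.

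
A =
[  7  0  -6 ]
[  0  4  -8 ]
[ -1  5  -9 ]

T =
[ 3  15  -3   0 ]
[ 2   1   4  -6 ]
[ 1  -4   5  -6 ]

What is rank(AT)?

2

First compute AT:
[[ 15, 129, -51,  36],
 [  0,  36, -24,  24],
 [ -2,  26, -22,  24]]
Now row reduce the product.
R3 ← R3 + (2/15)·R1: [0, 216/5, -144/5, 144/5]
R3 ← R3 − (6/5)·R2: [0, 0, 0, 0]
2 nonzero rows, so rank(AT) = 2.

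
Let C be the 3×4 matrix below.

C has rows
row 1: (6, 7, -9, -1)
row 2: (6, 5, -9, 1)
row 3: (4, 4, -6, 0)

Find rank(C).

Row reduce to echelon form.
R2 ← R2 − R1: [0, -2, 0, 2]
R3 ← R3 − (2/3)·R1: [0, -2/3, 0, 2/3]
R3 ← R3 − (1/3)·R2: [0, 0, 0, 0]
Echelon form has 2 nonzero rows, so rank(C) = 2.

2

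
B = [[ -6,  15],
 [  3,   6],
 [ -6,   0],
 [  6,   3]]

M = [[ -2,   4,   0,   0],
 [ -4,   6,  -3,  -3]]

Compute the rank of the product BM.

First compute BM:
[[-48,  66, -45, -45],
 [-30,  48, -18, -18],
 [ 12, -24,   0,   0],
 [-24,  42,  -9,  -9]]
Now row reduce the product.
R2 ← R2 − (5/8)·R1: [0, 27/4, 81/8, 81/8]
R3 ← R3 + (1/4)·R1: [0, -15/2, -45/4, -45/4]
R4 ← R4 − (1/2)·R1: [0, 9, 27/2, 27/2]
R3 ← R3 + (10/9)·R2: [0, 0, 0, 0]
R4 ← R4 − (4/3)·R2: [0, 0, 0, 0]
2 nonzero rows, so rank(BM) = 2.

2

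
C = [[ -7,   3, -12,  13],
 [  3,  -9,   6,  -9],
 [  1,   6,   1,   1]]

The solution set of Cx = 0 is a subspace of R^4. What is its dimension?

2

Row reduce to echelon form.
R2 ← R2 + (3/7)·R1: [0, -54/7, 6/7, -24/7]
R3 ← R3 + (1/7)·R1: [0, 45/7, -5/7, 20/7]
R3 ← R3 + (5/6)·R2: [0, 0, 0, 0]
2 nonzero rows, so rank(C) = 2.
C has 4 columns; by rank–nullity, nullity = 4 − 2 = 2.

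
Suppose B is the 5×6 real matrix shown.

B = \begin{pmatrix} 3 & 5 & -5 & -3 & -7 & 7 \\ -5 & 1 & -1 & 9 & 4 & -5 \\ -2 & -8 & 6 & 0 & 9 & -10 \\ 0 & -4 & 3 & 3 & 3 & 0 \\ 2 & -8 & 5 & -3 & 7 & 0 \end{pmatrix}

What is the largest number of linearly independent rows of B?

Row reduce to echelon form.
R2 ← R2 + (5/3)·R1: [0, 28/3, -28/3, 4, -23/3, 20/3]
R3 ← R3 + (2/3)·R1: [0, -14/3, 8/3, -2, 13/3, -16/3]
R5 ← R5 − (2/3)·R1: [0, -34/3, 25/3, -1, 35/3, -14/3]
R3 ← R3 + (1/2)·R2: [0, 0, -2, 0, 1/2, -2]
R4 ← R4 + (3/7)·R2: [0, 0, -1, 33/7, -2/7, 20/7]
R5 ← R5 + (17/14)·R2: [0, 0, -3, 27/7, 33/14, 24/7]
R4 ← R4 − (1/2)·R3: [0, 0, 0, 33/7, -15/28, 27/7]
R5 ← R5 − (3/2)·R3: [0, 0, 0, 27/7, 45/28, 45/7]
R5 ← R5 − (9/11)·R4: [0, 0, 0, 0, 45/22, 36/11]
Echelon form has 5 nonzero rows, so rank(B) = 5.
The rank gives the maximum number of linearly independent rows: 5.

5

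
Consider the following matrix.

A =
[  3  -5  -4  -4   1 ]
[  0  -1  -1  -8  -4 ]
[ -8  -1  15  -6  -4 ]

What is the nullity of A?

2

Row reduce to echelon form.
R3 ← R3 + (8/3)·R1: [0, -43/3, 13/3, -50/3, -4/3]
R3 ← R3 − (43/3)·R2: [0, 0, 56/3, 98, 56]
3 nonzero rows, so rank(A) = 3.
A has 5 columns; by rank–nullity, nullity = 5 − 3 = 2.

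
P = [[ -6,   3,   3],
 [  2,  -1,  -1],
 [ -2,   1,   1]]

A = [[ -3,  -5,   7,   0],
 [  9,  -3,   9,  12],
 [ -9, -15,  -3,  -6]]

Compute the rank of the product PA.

1

First compute PA:
[[ 18, -24, -24,  18],
 [ -6,   8,   8,  -6],
 [  6,  -8,  -8,   6]]
Now row reduce the product.
R2 ← R2 + (1/3)·R1: [0, 0, 0, 0]
R3 ← R3 − (1/3)·R1: [0, 0, 0, 0]
1 nonzero row, so rank(PA) = 1.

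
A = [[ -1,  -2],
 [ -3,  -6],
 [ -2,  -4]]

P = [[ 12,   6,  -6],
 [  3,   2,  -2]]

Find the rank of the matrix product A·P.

First compute AP:
[[-18, -10,  10],
 [-54, -30,  30],
 [-36, -20,  20]]
Now row reduce the product.
R2 ← R2 − (3)·R1: [0, 0, 0]
R3 ← R3 − (2)·R1: [0, 0, 0]
1 nonzero row, so rank(AP) = 1.

1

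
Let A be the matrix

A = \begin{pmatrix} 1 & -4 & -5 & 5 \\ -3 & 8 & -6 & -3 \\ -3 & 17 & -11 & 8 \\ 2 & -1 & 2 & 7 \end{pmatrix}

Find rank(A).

Row reduce to echelon form.
R2 ← R2 + (3)·R1: [0, -4, -21, 12]
R3 ← R3 + (3)·R1: [0, 5, -26, 23]
R4 ← R4 − (2)·R1: [0, 7, 12, -3]
R3 ← R3 + (5/4)·R2: [0, 0, -209/4, 38]
R4 ← R4 + (7/4)·R2: [0, 0, -99/4, 18]
R4 ← R4 − (9/19)·R3: [0, 0, 0, 0]
Echelon form has 3 nonzero rows, so rank(A) = 3.

3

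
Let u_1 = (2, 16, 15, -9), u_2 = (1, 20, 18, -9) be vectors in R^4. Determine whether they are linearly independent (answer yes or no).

yes

Form the matrix with these vectors as rows and row reduce.
R2 ← R2 − (1/2)·R1: [0, 12, 21/2, -9/2]
2 nonzero rows, so the 2 vectors span a space of dimension 2.
Since 2 = 2, the vectors are linearly independent.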